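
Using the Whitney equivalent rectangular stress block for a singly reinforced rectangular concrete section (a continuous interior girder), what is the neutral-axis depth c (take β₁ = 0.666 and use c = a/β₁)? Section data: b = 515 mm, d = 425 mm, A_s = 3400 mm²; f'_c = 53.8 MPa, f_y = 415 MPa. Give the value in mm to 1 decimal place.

c ≈ 90.0 mm

T = A_s f_y = 3400 × 415 = 1411000 N = 1411 kN.
Setting C = 0.85 f'_c a b equal to T: a = 1411000/(0.85 × 53.8 × 515) = 59.913 mm.
With β₁ = 0.666, c = a/β₁ = 59.913/0.666 = 90.0 mm.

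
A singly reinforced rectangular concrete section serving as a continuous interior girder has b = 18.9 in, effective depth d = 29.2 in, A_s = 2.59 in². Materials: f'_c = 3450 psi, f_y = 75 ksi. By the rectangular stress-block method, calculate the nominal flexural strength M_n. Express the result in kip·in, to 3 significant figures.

M_n ≈ 5330 kip·in

T = A_s f_y = 2.59 × 75 = 194.25 kips.
a = T/(0.85 f'_c b) = 194.25/(0.85 × 3.45 × 18.9) = 3.505 in.
M_n = T(d − a/2) = 194.25 × (29.2 − 1.7525) = 5331.7 kip·in.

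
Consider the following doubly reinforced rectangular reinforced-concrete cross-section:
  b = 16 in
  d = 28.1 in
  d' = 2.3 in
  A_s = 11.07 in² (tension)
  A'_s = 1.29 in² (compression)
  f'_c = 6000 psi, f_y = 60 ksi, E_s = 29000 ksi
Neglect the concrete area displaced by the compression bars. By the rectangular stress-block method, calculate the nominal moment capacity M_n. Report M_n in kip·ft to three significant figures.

Assume both steels yield.
a = (A_s − A'_s) f_y/(0.85 f'_c b) = (11.07 − 1.29) × 60/(0.85 × 6 × 16) = 7.191 in.
c = a/β₁ = 7.191/0.75 = 9.588 in; ε'_s = 0.003(c − d')/c = 0.0023 ≥ ε_y = 0.0021, so the compression steel yields.
M_n = (A_s − A'_s) f_y (d − a/2) + A'_s f_y (d − d') = 586.8 × (28.1 − 3.5955) + 77.4 × (28.1 − 2.3) = 14379.2 + 1996.9 = 16376.1 kip·in = 16376.1/12 = 1364.68 kip·ft.

M_n ≈ 1360 kip·ft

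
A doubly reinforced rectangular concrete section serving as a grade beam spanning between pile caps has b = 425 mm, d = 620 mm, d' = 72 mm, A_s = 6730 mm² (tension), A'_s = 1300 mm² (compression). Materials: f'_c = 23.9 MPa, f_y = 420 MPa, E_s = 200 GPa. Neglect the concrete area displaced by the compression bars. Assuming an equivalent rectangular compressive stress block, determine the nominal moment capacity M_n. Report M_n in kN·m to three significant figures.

M_n ≈ 1410 kN·m

Assume both tension and compression steel yield.
Net tension couple steel: A_s − A'_s = 5430 mm².
a = (A_s − A'_s) f_y / (0.85 f'_c b) = 2280600/(0.85 × 23.9 × 425) = 264.15 mm.
c = a/β₁ = 264.15/0.85 = 310.76 mm; ε'_s = 0.003(c − d')/c = 0.0023 ≥ f_y/E_s = 0.0021, so compression steel does yield.
M_n = (A_s − A'_s) f_y (d − a/2) + A'_s f_y (d − d') = [2280600 × (620 − 132.075) + 546000 × (620 − 72)] × 10⁻⁶ = 1112.76 + 299.21 = 1411.97 kN·m.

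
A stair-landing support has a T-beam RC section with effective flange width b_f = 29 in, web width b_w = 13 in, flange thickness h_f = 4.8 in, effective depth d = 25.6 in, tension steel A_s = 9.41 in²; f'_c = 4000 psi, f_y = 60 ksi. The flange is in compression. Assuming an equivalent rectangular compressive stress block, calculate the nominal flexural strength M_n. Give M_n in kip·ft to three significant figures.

M_n ≈ 1070 kip·ft

Tension: T = A_s f_y = 9.41 × 60 = 564.6 kips.
Try a within the flange: a = T/(0.85 f'_c b_f) = 564.6/(0.85 × 4 × 29) = 5.726 in.
a = 5.726 > h_f = 4.8 in: the block extends into the web. Split into flange-overhang and web parts.
C_f = 0.85 f'_c (b_f − b_w) h_f = 0.85 × 4 × (29 − 13) × 4.8 = 261.1 kips.
Remaining web compression depth: a_w = (T − C_f)/(0.85 f'_c b_w) = (564.6 − 261.1)/(0.85 × 4 × 13) = 6.867 in.
M_n = C_f(d − h_f/2) + (T − C_f)(d − a_w/2) = 261.1 × (25.6 − 2.4) + 303.5 × (25.6 − 3.4335) = 6057.5 + 6727.5 = 12785.0 kip·in.
M_n = 12785.0/12 = 1065.42 kip·ft.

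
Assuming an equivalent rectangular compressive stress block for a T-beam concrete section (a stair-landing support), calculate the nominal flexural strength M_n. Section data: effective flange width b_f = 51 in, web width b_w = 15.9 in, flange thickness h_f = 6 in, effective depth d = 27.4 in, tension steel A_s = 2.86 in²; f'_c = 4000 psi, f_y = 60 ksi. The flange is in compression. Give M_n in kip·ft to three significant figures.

M_n ≈ 385 kip·ft

Tension: T = A_s f_y = 2.86 × 60 = 171.6 kips.
Try a within the flange: a = T/(0.85 f'_c b_f) = 171.6/(0.85 × 4 × 51) = 0.990 in.
Since a = 0.990 ≤ h_f = 6 in, the stress block lies entirely in the flange; analyse as a rectangular beam of width b_f.
M_n = T(d − a/2) = 171.6 × (27.4 − 0.495) = 4616.9 kip·in.
M_n = 4616.9/12 = 384.74 kip·ft.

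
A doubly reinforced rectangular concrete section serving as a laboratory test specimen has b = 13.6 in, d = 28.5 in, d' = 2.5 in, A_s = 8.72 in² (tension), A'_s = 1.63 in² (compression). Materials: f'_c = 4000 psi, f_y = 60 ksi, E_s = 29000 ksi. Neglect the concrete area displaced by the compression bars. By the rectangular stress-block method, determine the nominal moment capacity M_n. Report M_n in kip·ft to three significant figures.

Assume both steels yield.
a = (A_s − A'_s) f_y/(0.85 f'_c b) = (8.72 − 1.63) × 60/(0.85 × 4 × 13.6) = 9.200 in.
c = a/β₁ = 9.200/0.85 = 10.824 in; ε'_s = 0.003(c − d')/c = 0.0023 ≥ ε_y = 0.0021, so the compression steel yields.
M_n = (A_s − A'_s) f_y (d − a/2) + A'_s f_y (d − d') = 425.4 × (28.5 − 4.6) + 97.8 × (28.5 − 2.5) = 10167.1 + 2542.8 = 12709.9 kip·in = 12709.9/12 = 1059.16 kip·ft.

M_n ≈ 1060 kip·ft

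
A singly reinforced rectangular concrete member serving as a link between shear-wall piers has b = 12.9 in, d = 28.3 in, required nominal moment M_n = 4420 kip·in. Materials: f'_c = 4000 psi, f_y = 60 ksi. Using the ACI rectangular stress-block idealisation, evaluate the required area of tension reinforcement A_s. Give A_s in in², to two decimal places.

A_s ≈ 2.79 in²

From M_n = 0.85 f'_c a b (d − a/2):
a = d − √(d² − 2M_n/(0.85 f'_c b)) = 28.3 − √(28.3² − 2 × 4420/(0.85 × 4 × 12.9)) = 3.819 in.
A_s = 0.85 f'_c a b / f_y = 0.85 × 4 × 3.819 × 12.9 / 60 = 2.792 in².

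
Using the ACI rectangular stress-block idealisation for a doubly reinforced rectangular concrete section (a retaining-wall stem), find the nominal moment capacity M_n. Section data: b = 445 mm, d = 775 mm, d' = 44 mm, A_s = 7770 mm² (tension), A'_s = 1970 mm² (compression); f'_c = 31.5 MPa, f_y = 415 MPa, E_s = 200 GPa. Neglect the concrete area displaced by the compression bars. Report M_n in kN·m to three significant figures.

Assume both tension and compression steel yield.
Net tension couple steel: A_s − A'_s = 5800 mm².
a = (A_s − A'_s) f_y / (0.85 f'_c b) = 2407000/(0.85 × 31.5 × 445) = 202.02 mm.
c = a/β₁ = 202.02/0.825 = 244.87 mm; ε'_s = 0.003(c − d')/c = 0.0025 ≥ f_y/E_s = 0.0021, so compression steel does yield.
M_n = (A_s − A'_s) f_y (d − a/2) + A'_s f_y (d − d') = [2407000 × (775 − 101.01) + 817550 × (775 − 44)] × 10⁻⁶ = 1622.29 + 597.63 = 2219.92 kN·m.

M_n ≈ 2220 kN·m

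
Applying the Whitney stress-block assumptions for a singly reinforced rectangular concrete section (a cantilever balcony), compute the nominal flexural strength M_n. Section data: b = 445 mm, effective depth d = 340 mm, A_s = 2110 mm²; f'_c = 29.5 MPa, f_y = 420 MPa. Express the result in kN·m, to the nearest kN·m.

T = A_s f_y = 2110 × 420 = 886200 N = 886.2 kN.
From C = T: a = T/(0.85 f'_c b) = 886200/(0.85 × 29.5 × 445) = 79.42 mm.
M_n = T(d − a/2) = 886.2 kN × (340 − 39.71) mm = 266.12 kN·m.

M_n ≈ 266 kN·m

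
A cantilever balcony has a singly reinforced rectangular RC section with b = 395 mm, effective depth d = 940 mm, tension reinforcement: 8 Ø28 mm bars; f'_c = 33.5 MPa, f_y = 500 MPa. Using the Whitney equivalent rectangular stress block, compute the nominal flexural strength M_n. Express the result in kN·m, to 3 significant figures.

A_s = 8 × 616 = 4928 mm².
T = A_s f_y = 4928 × 500 = 2464000 N = 2464 kN.
From C = T: a = T/(0.85 f'_c b) = 2464000/(0.85 × 33.5 × 395) = 219.07 mm.
M_n = T(d − a/2) = 2464 kN × (940 − 109.535) mm = 2046.27 kN·m.

M_n ≈ 2050 kN·m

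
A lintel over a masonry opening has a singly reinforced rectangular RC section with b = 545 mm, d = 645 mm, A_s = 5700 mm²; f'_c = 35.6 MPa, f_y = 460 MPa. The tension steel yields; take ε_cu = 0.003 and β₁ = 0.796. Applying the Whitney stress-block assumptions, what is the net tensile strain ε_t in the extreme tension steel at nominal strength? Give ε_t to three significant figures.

a = A_s f_y/(0.85 f'_c b) = 158.99 mm.
β₁ = 0.796, so c = a/β₁ = 158.99/0.796 = 199.74 mm.
From the linear strain diagram with ε_cu = 0.003: ε_t = 0.003 (d − c)/c = 0.003 × (645 − 199.74)/199.74 = 0.00669.
Since ε_t ≥ 0.005, the section is tension-controlled.

ε_t ≈ 0.00669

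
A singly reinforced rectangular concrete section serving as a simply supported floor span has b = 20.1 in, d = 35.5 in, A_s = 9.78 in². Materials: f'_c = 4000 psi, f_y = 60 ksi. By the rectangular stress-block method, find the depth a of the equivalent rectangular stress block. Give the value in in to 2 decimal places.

T = A_s f_y = 9.78 × 60 = 586.8 kips.
a = T/(0.85 f'_c b) = 586.8/(0.85 × 4 × 20.1) = 8.59 in.

a ≈ 8.59 in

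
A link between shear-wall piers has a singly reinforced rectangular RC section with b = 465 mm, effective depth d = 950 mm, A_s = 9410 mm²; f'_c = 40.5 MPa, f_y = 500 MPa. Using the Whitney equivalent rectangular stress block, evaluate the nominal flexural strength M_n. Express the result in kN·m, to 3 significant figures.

T = A_s f_y = 9410 × 500 = 4705000 N = 4705 kN.
From C = T: a = T/(0.85 f'_c b) = 4705000/(0.85 × 40.5 × 465) = 293.92 mm.
M_n = T(d − a/2) = 4705 kN × (950 − 146.96) mm = 3778.30 kN·m.

M_n ≈ 3780 kN·m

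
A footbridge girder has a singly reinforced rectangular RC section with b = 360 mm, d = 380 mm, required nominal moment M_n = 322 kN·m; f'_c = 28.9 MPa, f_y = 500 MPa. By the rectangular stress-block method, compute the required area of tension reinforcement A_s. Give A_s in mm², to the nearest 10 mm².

A_s ≈ 1990 mm²

With M_n = 0.85 f'_c a b (d − a/2), solve the quadratic for a:
a = d − √(d² − 2M_n/(0.85 f'_c b)) = 380 − √(380² − 2 × 322×10⁶/(0.85 × 28.9 × 360)) = 112.46 mm.
A_s = 0.85 f'_c a b / f_y = 0.85 × 28.9 × 112.46 × 360 / 500 = 1989.1 mm².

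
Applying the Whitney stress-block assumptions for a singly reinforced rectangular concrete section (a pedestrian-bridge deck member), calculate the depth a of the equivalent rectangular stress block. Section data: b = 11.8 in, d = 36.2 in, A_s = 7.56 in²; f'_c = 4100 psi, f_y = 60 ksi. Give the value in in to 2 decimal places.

a ≈ 11.03 in

T = A_s f_y = 7.56 × 60 = 453.6 kips.
a = T/(0.85 f'_c b) = 453.6/(0.85 × 4.1 × 11.8) = 11.03 in.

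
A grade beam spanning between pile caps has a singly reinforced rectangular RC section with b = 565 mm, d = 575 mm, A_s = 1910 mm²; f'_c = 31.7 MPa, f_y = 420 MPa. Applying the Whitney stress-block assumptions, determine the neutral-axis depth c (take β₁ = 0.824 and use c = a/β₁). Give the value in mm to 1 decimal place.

c ≈ 63.9 mm

T = A_s f_y = 1910 × 420 = 802200 N = 802.2 kN.
Setting C = 0.85 f'_c a b equal to T: a = 802200/(0.85 × 31.7 × 565) = 52.693 mm.
With β₁ = 0.824, c = a/β₁ = 52.693/0.824 = 63.9 mm.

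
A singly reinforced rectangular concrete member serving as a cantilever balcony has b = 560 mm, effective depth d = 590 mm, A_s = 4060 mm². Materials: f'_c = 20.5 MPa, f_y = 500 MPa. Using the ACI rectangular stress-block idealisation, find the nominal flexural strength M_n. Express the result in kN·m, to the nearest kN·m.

T = A_s f_y = 4060 × 500 = 2030000 N = 2030 kN.
From C = T: a = T/(0.85 f'_c b) = 2030000/(0.85 × 20.5 × 560) = 208.03 mm.
M_n = T(d − a/2) = 2030 kN × (590 − 104.015) mm = 986.55 kN·m.

M_n ≈ 987 kN·m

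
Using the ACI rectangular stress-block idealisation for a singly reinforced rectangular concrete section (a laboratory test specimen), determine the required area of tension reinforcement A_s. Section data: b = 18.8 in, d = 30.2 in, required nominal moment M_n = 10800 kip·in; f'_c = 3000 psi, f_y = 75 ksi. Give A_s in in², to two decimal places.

A_s ≈ 5.57 in²

From M_n = 0.85 f'_c a b (d − a/2):
a = d − √(d² − 2M_n/(0.85 f'_c b)) = 30.2 − √(30.2² − 2 × 10800/(0.85 × 3 × 18.8)) = 8.718 in.
A_s = 0.85 f'_c a b / f_y = 0.85 × 3 × 8.718 × 18.8 / 75 = 5.573 in².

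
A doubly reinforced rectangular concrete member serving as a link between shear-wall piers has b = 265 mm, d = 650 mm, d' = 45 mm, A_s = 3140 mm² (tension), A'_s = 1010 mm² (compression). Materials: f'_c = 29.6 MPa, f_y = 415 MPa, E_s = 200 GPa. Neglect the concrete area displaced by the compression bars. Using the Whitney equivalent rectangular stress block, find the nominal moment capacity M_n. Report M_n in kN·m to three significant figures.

Assume both tension and compression steel yield.
Net tension couple steel: A_s − A'_s = 2130 mm².
a = (A_s − A'_s) f_y / (0.85 f'_c b) = 883950/(0.85 × 29.6 × 265) = 132.58 mm.
c = a/β₁ = 132.58/0.839 = 158.02 mm; ε'_s = 0.003(c − d')/c = 0.0021 ≥ f_y/E_s = 0.0021, so compression steel does yield.
M_n = (A_s − A'_s) f_y (d − a/2) + A'_s f_y (d − d') = [883950 × (650 − 66.29) + 419150 × (650 − 45)] × 10⁻⁶ = 515.97 + 253.59 = 769.56 kN·m.

M_n ≈ 770 kN·m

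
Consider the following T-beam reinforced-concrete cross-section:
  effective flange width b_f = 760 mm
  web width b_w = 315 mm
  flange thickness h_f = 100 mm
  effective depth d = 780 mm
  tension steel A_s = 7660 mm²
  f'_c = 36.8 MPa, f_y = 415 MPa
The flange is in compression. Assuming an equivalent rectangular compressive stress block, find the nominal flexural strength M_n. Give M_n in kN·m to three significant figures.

M_n ≈ 2250 kN·m

Tension: T = A_s f_y = 7660 × 415 = 3178900 N.
Try a within the flange: a = T/(0.85 f'_c b_f) = 3178900/(0.85 × 36.8 × 760) = 133.72 mm.
a = 133.72 > h_f = 100 mm: the block extends into the web. Split into flange-overhang and web parts.
C_f = 0.85 f'_c (b_f − b_w) h_f = 0.85 × 36.8 × (760 − 315) × 100 = 1391960 N.
Remaining web compression depth: a_w = (T − C_f)/(0.85 f'_c b_w) = (3178900 − 1391960)/(0.85 × 36.8 × 315) = 181.36 mm.
M_n = C_f(d − h_f/2) + (T − C_f)(d − a_w/2) = 1391960 × (780 − 50) + 1786940 × (780 − 90.68) = 1016.13 + 1231.77 = 2247.90 × 10⁶ N·mm.
M_n = 2247.90 kN·m.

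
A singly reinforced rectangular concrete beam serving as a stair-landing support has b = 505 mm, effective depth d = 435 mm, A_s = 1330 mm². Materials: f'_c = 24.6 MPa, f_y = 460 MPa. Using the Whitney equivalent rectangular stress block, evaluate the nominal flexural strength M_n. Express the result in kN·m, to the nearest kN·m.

T = A_s f_y = 1330 × 460 = 611800 N = 611.8 kN.
From C = T: a = T/(0.85 f'_c b) = 611800/(0.85 × 24.6 × 505) = 57.94 mm.
M_n = T(d − a/2) = 611.8 kN × (435 − 28.97) mm = 248.41 kN·m.

M_n ≈ 248 kN·m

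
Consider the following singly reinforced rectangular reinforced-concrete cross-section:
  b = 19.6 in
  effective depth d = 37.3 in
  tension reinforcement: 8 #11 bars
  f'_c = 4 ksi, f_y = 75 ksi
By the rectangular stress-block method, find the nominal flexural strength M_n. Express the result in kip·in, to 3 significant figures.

M_n ≈ 28300 kip·in

A_s = 8 × 1.56 = 12.48 in².
T = A_s f_y = 12.48 × 75 = 936 kips.
a = T/(0.85 f'_c b) = 936/(0.85 × 4 × 19.6) = 14.046 in.
M_n = T(d − a/2) = 936 × (37.3 − 7.023) = 28339.3 kip·in.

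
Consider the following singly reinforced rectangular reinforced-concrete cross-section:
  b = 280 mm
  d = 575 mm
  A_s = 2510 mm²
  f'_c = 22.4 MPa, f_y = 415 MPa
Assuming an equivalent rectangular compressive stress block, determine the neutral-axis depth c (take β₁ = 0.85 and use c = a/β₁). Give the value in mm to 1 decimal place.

c ≈ 229.9 mm

T = A_s f_y = 2510 × 415 = 1041650 N = 1041.65 kN.
Setting C = 0.85 f'_c a b equal to T: a = 1041650/(0.85 × 22.4 × 280) = 195.388 mm.
With β₁ = 0.85, c = a/β₁ = 195.388/0.85 = 229.9 mm.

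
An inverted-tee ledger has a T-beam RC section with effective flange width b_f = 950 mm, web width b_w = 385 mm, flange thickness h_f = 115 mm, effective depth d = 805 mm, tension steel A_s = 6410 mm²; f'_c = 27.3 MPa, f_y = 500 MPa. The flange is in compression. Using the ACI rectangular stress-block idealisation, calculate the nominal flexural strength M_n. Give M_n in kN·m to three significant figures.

M_n ≈ 2330 kN·m

Tension: T = A_s f_y = 6410 × 500 = 3205000 N.
Try a within the flange: a = T/(0.85 f'_c b_f) = 3205000/(0.85 × 27.3 × 950) = 145.39 mm.
a = 145.39 > h_f = 115 mm: the block extends into the web. Split into flange-overhang and web parts.
C_f = 0.85 f'_c (b_f − b_w) h_f = 0.85 × 27.3 × (950 − 385) × 115 = 1507745 N.
Remaining web compression depth: a_w = (T − C_f)/(0.85 f'_c b_w) = (3205000 − 1507745)/(0.85 × 27.3 × 385) = 189.98 mm.
M_n = C_f(d − h_f/2) + (T − C_f)(d − a_w/2) = 1507745 × (805 − 57.5) + 1697255 × (805 − 94.99) = 1127.04 + 1205.07 = 2332.11 × 10⁶ N·mm.
M_n = 2332.11 kN·m.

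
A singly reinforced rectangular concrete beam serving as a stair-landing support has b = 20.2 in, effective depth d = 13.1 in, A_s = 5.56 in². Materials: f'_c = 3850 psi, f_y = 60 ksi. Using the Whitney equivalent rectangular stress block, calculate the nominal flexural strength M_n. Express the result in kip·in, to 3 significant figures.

M_n ≈ 3530 kip·in

T = A_s f_y = 5.56 × 60 = 333.6 kips.
a = T/(0.85 f'_c b) = 333.6/(0.85 × 3.85 × 20.2) = 5.047 in.
M_n = T(d − a/2) = 333.6 × (13.1 − 2.5235) = 3528.3 kip·in.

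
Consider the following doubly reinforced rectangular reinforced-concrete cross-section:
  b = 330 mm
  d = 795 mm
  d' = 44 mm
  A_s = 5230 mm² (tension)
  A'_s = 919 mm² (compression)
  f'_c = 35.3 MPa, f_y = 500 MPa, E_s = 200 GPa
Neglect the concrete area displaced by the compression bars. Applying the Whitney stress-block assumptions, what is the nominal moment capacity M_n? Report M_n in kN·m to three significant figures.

M_n ≈ 1820 kN·m

Assume both tension and compression steel yield.
Net tension couple steel: A_s − A'_s = 4311 mm².
a = (A_s − A'_s) f_y / (0.85 f'_c b) = 2155500/(0.85 × 35.3 × 330) = 217.69 mm.
c = a/β₁ = 217.69/0.798 = 272.79 mm; ε'_s = 0.003(c − d')/c = 0.0025 ≥ f_y/E_s = 0.0025, so compression steel does yield.
M_n = (A_s − A'_s) f_y (d − a/2) + A'_s f_y (d − d') = [2155500 × (795 − 108.845) + 459500 × (795 − 44)] × 10⁻⁶ = 1479.01 + 345.08 = 1824.09 kN·m.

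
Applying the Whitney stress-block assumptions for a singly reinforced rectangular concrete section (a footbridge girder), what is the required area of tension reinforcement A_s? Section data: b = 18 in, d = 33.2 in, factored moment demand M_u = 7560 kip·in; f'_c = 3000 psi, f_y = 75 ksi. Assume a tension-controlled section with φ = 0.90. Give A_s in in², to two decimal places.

M_n = M_u/φ = 7560/0.90 = 8400 kip·in.
From M_n = 0.85 f'_c a b (d − a/2):
a = d − √(d² − 2M_n/(0.85 f'_c b)) = 33.2 − √(33.2² − 2 × 8400/(0.85 × 3 × 18)) = 6.066 in.
A_s = 0.85 f'_c a b / f_y = 0.85 × 3 × 6.066 × 18 / 75 = 3.712 in².

A_s ≈ 3.71 in²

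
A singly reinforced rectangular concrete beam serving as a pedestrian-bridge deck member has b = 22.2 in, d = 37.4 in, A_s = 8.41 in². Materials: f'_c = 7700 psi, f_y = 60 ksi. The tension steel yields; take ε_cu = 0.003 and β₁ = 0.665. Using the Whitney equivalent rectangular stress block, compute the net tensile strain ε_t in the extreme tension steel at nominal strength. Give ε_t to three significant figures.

ε_t ≈ 0.0185

a = A_s f_y/(0.85 f'_c b) = 3.473 in.
β₁ = 0.665, so c = a/β₁ = 3.473/0.665 = 5.223 in.
From the linear strain diagram with ε_cu = 0.003: ε_t = 0.003 (d − c)/c = 0.003 × (37.4 − 5.223)/5.223 = 0.0185.
Since ε_t ≥ 0.005, the section is tension-controlled.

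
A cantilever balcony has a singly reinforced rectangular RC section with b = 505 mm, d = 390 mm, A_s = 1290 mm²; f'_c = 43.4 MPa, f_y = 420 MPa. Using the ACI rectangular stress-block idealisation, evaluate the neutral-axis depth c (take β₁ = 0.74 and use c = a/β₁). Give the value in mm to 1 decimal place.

T = A_s f_y = 1290 × 420 = 541800 N = 541.8 kN.
Setting C = 0.85 f'_c a b equal to T: a = 541800/(0.85 × 43.4 × 505) = 29.083 mm.
With β₁ = 0.74, c = a/β₁ = 29.083/0.74 = 39.3 mm.

c ≈ 39.3 mm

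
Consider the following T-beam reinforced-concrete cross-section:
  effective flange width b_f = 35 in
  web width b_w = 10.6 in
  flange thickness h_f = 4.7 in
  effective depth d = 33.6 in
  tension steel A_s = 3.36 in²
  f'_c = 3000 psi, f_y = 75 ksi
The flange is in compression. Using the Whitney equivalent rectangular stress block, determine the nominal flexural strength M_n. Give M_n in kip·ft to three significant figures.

Tension: T = A_s f_y = 3.36 × 75 = 252 kips.
Try a within the flange: a = T/(0.85 f'_c b_f) = 252/(0.85 × 3 × 35) = 2.824 in.
Since a = 2.824 ≤ h_f = 4.7 in, the stress block lies entirely in the flange; analyse as a rectangular beam of width b_f.
M_n = T(d − a/2) = 252 × (33.6 − 1.412) = 8111.4 kip·in.
M_n = 8111.4/12 = 675.95 kip·ft.

M_n ≈ 676 kip·ft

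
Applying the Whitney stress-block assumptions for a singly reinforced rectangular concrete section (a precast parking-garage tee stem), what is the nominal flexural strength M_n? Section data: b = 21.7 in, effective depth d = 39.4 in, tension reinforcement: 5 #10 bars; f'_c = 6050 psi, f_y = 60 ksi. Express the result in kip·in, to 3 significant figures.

A_s = 5 × 1.27 = 6.35 in².
T = A_s f_y = 6.35 × 60 = 381 kips.
a = T/(0.85 f'_c b) = 381/(0.85 × 6.05 × 21.7) = 3.414 in.
M_n = T(d − a/2) = 381 × (39.4 − 1.707) = 14361.0 kip·in.

M_n ≈ 14400 kip·in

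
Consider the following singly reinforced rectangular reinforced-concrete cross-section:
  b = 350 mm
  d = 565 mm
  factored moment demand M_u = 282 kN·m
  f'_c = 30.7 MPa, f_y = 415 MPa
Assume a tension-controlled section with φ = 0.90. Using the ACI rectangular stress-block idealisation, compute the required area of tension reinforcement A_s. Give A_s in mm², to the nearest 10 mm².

A_s ≈ 1420 mm²

M_n = M_u/φ = 282/0.90 = 313.333 kN·m.
With M_n = 0.85 f'_c a b (d − a/2), solve the quadratic for a:
a = d − √(d² − 2M_n/(0.85 f'_c b)) = 565 − √(565² − 2 × 313.333×10⁶/(0.85 × 30.7 × 350)) = 64.39 mm.
A_s = 0.85 f'_c a b / f_y = 0.85 × 30.7 × 64.39 × 350 / 415 = 1417.1 mm².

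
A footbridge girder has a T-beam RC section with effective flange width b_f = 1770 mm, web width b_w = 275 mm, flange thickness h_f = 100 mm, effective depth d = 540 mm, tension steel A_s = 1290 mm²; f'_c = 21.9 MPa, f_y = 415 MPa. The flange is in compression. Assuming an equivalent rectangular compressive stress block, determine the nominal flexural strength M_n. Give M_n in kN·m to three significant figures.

M_n ≈ 285 kN·m

Tension: T = A_s f_y = 1290 × 415 = 535350 N.
Try a within the flange: a = T/(0.85 f'_c b_f) = 535350/(0.85 × 21.9 × 1770) = 16.25 mm.
Since a = 16.25 ≤ h_f = 100 mm, the stress block lies entirely in the flange; analyse as a rectangular beam of width b_f.
M_n = T(d − a/2) = 535350 × (540 − 8.125) = 284.74 × 10⁶ N·mm.
M_n = 284.74 kN·m.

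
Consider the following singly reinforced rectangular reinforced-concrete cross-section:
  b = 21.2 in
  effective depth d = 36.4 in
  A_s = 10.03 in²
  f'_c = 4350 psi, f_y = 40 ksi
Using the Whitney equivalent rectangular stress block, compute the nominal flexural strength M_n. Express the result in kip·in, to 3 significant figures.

T = A_s f_y = 10.03 × 40 = 401.2 kips.
a = T/(0.85 f'_c b) = 401.2/(0.85 × 4.35 × 21.2) = 5.118 in.
M_n = T(d − a/2) = 401.2 × (36.4 − 2.559) = 13577.0 kip·in.

M_n ≈ 13600 kip·in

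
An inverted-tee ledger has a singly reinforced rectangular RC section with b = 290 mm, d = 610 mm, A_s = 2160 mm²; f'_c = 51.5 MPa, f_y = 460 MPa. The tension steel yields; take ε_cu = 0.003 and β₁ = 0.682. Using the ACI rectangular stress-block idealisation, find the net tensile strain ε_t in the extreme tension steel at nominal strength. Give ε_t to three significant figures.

a = A_s f_y/(0.85 f'_c b) = 78.27 mm.
β₁ = 0.682, so c = a/β₁ = 78.27/0.682 = 114.77 mm.
From the linear strain diagram with ε_cu = 0.003: ε_t = 0.003 (d − c)/c = 0.003 × (610 − 114.77)/114.77 = 0.0129.
Since ε_t ≥ 0.005, the section is tension-controlled.

ε_t ≈ 0.0129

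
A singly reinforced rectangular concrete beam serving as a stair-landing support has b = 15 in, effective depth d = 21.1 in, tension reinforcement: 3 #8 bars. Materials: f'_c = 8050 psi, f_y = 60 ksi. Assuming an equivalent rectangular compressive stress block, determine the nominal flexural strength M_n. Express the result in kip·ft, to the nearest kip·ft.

A_s = 3 × 0.79 = 2.37 in².
T = A_s f_y = 2.37 × 60 = 142.2 kips.
a = T/(0.85 f'_c b) = 142.2/(0.85 × 8.05 × 15) = 1.385 in.
M_n = T(d − a/2) = 142.2 × (21.1 − 0.6925) = 2901.9 kip·in = 2901.9/12 = 241.83 kip·ft.

M_n ≈ 242 kip·ft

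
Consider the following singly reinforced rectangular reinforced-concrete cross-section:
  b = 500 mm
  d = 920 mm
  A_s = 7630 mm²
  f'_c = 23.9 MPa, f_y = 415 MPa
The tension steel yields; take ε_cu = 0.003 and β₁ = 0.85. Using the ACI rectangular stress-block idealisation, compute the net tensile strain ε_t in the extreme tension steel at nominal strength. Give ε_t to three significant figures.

a = A_s f_y/(0.85 f'_c b) = 311.74 mm.
β₁ = 0.85, so c = a/β₁ = 311.74/0.85 = 366.75 mm.
From the linear strain diagram with ε_cu = 0.003: ε_t = 0.003 (d − c)/c = 0.003 × (920 − 366.75)/366.75 = 0.00453.
ε_t is between 0.004 and 0.005 — transition zone.

ε_t ≈ 0.00453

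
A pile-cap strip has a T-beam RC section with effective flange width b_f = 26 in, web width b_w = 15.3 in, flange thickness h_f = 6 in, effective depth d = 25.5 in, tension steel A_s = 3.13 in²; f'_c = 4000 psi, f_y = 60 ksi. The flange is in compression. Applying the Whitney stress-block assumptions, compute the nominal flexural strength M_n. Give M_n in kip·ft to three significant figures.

Tension: T = A_s f_y = 3.13 × 60 = 187.8 kips.
Try a within the flange: a = T/(0.85 f'_c b_f) = 187.8/(0.85 × 4 × 26) = 2.124 in.
Since a = 2.124 ≤ h_f = 6 in, the stress block lies entirely in the flange; analyse as a rectangular beam of width b_f.
M_n = T(d − a/2) = 187.8 × (25.5 − 1.062) = 4589.5 kip·in.
M_n = 4589.5/12 = 382.46 kip·ft.

M_n ≈ 382 kip·ft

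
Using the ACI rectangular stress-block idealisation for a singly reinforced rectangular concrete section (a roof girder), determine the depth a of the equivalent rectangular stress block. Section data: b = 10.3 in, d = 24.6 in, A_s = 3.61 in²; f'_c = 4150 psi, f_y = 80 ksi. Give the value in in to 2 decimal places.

T = A_s f_y = 3.61 × 80 = 288.8 kips.
a = T/(0.85 f'_c b) = 288.8/(0.85 × 4.15 × 10.3) = 7.95 in.

a ≈ 7.95 in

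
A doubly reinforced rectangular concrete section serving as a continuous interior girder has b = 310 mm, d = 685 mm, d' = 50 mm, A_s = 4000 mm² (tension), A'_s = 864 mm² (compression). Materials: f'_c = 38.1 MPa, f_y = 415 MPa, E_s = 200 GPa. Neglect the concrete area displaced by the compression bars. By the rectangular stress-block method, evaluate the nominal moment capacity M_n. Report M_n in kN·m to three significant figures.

M_n ≈ 1030 kN·m

Assume both tension and compression steel yield.
Net tension couple steel: A_s − A'_s = 3136 mm².
a = (A_s − A'_s) f_y / (0.85 f'_c b) = 1301440/(0.85 × 38.1 × 310) = 129.63 mm.
c = a/β₁ = 129.63/0.778 = 166.62 mm; ε'_s = 0.003(c − d')/c = 0.0021 ≥ f_y/E_s = 0.0021, so compression steel does yield.
M_n = (A_s − A'_s) f_y (d − a/2) + A'_s f_y (d − d') = [1301440 × (685 − 64.815) + 358560 × (685 − 50)] × 10⁻⁶ = 807.13 + 227.69 = 1034.82 kN·m.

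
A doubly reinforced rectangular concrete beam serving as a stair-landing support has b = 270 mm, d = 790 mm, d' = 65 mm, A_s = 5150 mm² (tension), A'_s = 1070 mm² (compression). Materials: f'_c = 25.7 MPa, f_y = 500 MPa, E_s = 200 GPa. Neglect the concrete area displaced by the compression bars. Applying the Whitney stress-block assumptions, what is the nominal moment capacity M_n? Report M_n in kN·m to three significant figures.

Assume both tension and compression steel yield.
Net tension couple steel: A_s − A'_s = 4080 mm².
a = (A_s − A'_s) f_y / (0.85 f'_c b) = 2040000/(0.85 × 25.7 × 270) = 345.87 mm.
c = a/β₁ = 345.87/0.85 = 406.91 mm; ε'_s = 0.003(c − d')/c = 0.0025 ≥ f_y/E_s = 0.0025, so compression steel does yield.
M_n = (A_s − A'_s) f_y (d − a/2) + A'_s f_y (d − d') = [2040000 × (790 − 172.935) + 535000 × (790 − 65)] × 10⁻⁶ = 1258.81 + 387.88 = 1646.69 kN·m.

M_n ≈ 1650 kN·m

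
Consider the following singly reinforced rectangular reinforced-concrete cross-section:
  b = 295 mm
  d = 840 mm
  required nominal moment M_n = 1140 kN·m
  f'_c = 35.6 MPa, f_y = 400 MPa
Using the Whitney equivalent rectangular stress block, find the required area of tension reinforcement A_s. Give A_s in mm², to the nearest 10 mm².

With M_n = 0.85 f'_c a b (d − a/2), solve the quadratic for a:
a = d − √(d² − 2M_n/(0.85 f'_c b)) = 840 − √(840² − 2 × 1140×10⁶/(0.85 × 35.6 × 295)) = 169.04 mm.
A_s = 0.85 f'_c a b / f_y = 0.85 × 35.6 × 169.04 × 295 / 400 = 3772.4 mm².

A_s ≈ 3770 mm²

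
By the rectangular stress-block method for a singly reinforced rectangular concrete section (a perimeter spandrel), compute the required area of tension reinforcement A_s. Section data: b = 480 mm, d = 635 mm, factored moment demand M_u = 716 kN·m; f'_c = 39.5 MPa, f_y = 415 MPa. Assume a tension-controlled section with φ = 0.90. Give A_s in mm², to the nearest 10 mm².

A_s ≈ 3230 mm²

M_n = M_u/φ = 716/0.90 = 795.556 kN·m.
With M_n = 0.85 f'_c a b (d − a/2), solve the quadratic for a:
a = d − √(d² − 2M_n/(0.85 f'_c b)) = 635 − √(635² − 2 × 795.556×10⁶/(0.85 × 39.5 × 480)) = 83.19 mm.
A_s = 0.85 f'_c a b / f_y = 0.85 × 39.5 × 83.19 × 480 / 415 = 3230.6 mm².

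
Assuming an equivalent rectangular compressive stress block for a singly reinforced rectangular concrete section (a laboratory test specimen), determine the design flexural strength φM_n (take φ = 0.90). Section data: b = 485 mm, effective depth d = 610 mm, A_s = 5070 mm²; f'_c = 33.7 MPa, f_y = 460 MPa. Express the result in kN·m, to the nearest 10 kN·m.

φM_n ≈ 1100 kN·m

T = A_s f_y = 5070 × 460 = 2332200 N = 2332.2 kN.
From C = T: a = T/(0.85 f'_c b) = 2332200/(0.85 × 33.7 × 485) = 167.87 mm.
M_n = T(d − a/2) = 2332.2 kN × (610 − 83.935) mm = 1226.89 kN·m.
φM_n = 0.90 × 1226.89 = 1104.20 kN·m.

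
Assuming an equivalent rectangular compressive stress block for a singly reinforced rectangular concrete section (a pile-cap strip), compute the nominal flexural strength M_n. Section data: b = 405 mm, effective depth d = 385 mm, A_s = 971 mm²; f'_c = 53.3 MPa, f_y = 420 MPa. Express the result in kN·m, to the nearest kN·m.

M_n ≈ 152 kN·m

T = A_s f_y = 971 × 420 = 407820 N = 407.82 kN.
From C = T: a = T/(0.85 f'_c b) = 407820/(0.85 × 53.3 × 405) = 22.23 mm.
M_n = T(d − a/2) = 407.82 kN × (385 − 11.115) mm = 152.48 kN·m.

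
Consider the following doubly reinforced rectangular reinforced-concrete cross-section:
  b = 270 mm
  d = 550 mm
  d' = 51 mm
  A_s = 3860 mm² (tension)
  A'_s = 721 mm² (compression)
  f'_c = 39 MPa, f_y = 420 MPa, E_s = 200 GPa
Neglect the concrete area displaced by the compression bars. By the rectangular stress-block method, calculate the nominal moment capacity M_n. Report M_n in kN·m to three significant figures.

M_n ≈ 779 kN·m

Assume both tension and compression steel yield.
Net tension couple steel: A_s − A'_s = 3139 mm².
a = (A_s − A'_s) f_y / (0.85 f'_c b) = 1318380/(0.85 × 39 × 270) = 147.30 mm.
c = a/β₁ = 147.30/0.771 = 191.05 mm; ε'_s = 0.003(c − d')/c = 0.0022 ≥ f_y/E_s = 0.0021, so compression steel does yield.
M_n = (A_s − A'_s) f_y (d − a/2) + A'_s f_y (d − d') = [1318380 × (550 − 73.65) + 302820 × (550 − 51)] × 10⁻⁶ = 628.01 + 151.11 = 779.12 kN·m.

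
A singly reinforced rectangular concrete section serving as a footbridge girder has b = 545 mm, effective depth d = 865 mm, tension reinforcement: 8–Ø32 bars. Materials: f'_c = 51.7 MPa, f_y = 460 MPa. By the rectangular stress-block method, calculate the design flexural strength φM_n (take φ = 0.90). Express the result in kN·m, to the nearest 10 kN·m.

A_s = 8 × 804 = 6432 mm².
T = A_s f_y = 6432 × 460 = 2958720 N = 2958.72 kN.
From C = T: a = T/(0.85 f'_c b) = 2958720/(0.85 × 51.7 × 545) = 123.54 mm.
M_n = T(d − a/2) = 2958.72 kN × (865 − 61.77) mm = 2376.53 kN·m.
φM_n = 0.90 × 2376.53 = 2138.88 kN·m.

φM_n ≈ 2140 kN·m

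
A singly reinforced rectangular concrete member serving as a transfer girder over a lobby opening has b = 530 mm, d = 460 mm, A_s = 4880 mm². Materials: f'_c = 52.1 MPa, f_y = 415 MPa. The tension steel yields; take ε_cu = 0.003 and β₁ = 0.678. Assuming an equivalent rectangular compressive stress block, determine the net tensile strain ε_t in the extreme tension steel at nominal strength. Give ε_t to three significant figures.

ε_t ≈ 0.00784

a = A_s f_y/(0.85 f'_c b) = 86.29 mm.
β₁ = 0.678, so c = a/β₁ = 86.29/0.678 = 127.27 mm.
From the linear strain diagram with ε_cu = 0.003: ε_t = 0.003 (d − c)/c = 0.003 × (460 − 127.27)/127.27 = 0.00784.
Since ε_t ≥ 0.005, the section is tension-controlled.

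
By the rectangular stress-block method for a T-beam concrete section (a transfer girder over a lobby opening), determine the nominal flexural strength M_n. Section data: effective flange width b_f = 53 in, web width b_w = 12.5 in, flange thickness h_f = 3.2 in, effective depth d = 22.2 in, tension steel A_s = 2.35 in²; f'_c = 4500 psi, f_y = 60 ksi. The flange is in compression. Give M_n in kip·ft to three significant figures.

Tension: T = A_s f_y = 2.35 × 60 = 141 kips.
Try a within the flange: a = T/(0.85 f'_c b_f) = 141/(0.85 × 4.5 × 53) = 0.696 in.
Since a = 0.696 ≤ h_f = 3.2 in, the stress block lies entirely in the flange; analyse as a rectangular beam of width b_f.
M_n = T(d − a/2) = 141 × (22.2 − 0.348) = 3081.1 kip·in.
M_n = 3081.1/12 = 256.76 kip·ft.

M_n ≈ 257 kip·ft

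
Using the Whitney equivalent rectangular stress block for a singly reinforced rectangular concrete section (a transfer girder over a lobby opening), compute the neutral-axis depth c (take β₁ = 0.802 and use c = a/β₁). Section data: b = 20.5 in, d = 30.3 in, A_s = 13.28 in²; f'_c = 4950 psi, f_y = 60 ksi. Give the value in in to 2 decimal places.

T = A_s f_y = 13.28 × 60 = 796.8 kips.
a = T/(0.85 f'_c b) = 796.8/(0.85 × 4.95 × 20.5) = 9.2379 in.
With β₁ = 0.802, c = a/β₁ = 9.2379/0.802 = 11.52 in.

c ≈ 11.52 in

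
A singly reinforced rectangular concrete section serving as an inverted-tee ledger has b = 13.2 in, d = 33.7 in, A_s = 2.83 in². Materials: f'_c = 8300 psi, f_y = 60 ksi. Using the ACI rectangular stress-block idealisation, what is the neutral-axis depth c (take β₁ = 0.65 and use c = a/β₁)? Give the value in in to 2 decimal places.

c ≈ 2.81 in

T = A_s f_y = 2.83 × 60 = 169.8 kips.
a = T/(0.85 f'_c b) = 169.8/(0.85 × 8.3 × 13.2) = 1.8233 in.
With β₁ = 0.65, c = a/β₁ = 1.8233/0.65 = 2.81 in.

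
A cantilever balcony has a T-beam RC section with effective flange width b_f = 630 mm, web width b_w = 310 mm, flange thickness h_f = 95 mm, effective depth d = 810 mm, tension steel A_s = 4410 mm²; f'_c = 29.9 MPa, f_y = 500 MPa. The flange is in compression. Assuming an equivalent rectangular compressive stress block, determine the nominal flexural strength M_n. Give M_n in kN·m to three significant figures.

Tension: T = A_s f_y = 4410 × 500 = 2205000 N.
Try a within the flange: a = T/(0.85 f'_c b_f) = 2205000/(0.85 × 29.9 × 630) = 137.71 mm.
a = 137.71 > h_f = 95 mm: the block extends into the web. Split into flange-overhang and web parts.
C_f = 0.85 f'_c (b_f − b_w) h_f = 0.85 × 29.9 × (630 − 310) × 95 = 772616 N.
Remaining web compression depth: a_w = (T − C_f)/(0.85 f'_c b_w) = (2205000 − 772616)/(0.85 × 29.9 × 310) = 181.81 mm.
M_n = C_f(d − h_f/2) + (T − C_f)(d − a_w/2) = 772616 × (810 − 47.5) + 1432384 × (810 − 90.905) = 589.12 + 1030.02 = 1619.14 × 10⁶ N·mm.
M_n = 1619.14 kN·m.

M_n ≈ 1620 kN·m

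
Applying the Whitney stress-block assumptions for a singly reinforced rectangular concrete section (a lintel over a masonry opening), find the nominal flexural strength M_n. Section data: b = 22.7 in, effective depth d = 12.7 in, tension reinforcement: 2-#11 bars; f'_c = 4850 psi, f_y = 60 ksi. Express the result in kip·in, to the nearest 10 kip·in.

A_s = 2 × 1.56 = 3.12 in².
T = A_s f_y = 3.12 × 60 = 187.2 kips.
a = T/(0.85 f'_c b) = 187.2/(0.85 × 4.85 × 22.7) = 2.000 in.
M_n = T(d − a/2) = 187.2 × (12.7 − 1) = 2190.2 kip·in.

M_n ≈ 2190 kip·in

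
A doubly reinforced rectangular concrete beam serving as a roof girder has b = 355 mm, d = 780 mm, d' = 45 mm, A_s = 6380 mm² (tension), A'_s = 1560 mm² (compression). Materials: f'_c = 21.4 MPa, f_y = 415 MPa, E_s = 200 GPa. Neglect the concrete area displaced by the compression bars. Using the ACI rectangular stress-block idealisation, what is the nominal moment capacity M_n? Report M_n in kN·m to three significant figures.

Assume both tension and compression steel yield.
Net tension couple steel: A_s − A'_s = 4820 mm².
a = (A_s − A'_s) f_y / (0.85 f'_c b) = 2000300/(0.85 × 21.4 × 355) = 309.77 mm.
c = a/β₁ = 309.77/0.85 = 364.44 mm; ε'_s = 0.003(c − d')/c = 0.0026 ≥ f_y/E_s = 0.0021, so compression steel does yield.
M_n = (A_s − A'_s) f_y (d − a/2) + A'_s f_y (d − d') = [2000300 × (780 − 154.885) + 647400 × (780 − 45)] × 10⁻⁶ = 1250.42 + 475.84 = 1726.26 kN·m.

M_n ≈ 1730 kN·m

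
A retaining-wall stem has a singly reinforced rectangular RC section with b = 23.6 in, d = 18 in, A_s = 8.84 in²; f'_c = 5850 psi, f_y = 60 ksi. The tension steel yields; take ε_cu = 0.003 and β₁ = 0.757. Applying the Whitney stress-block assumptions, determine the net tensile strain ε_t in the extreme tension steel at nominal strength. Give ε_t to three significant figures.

ε_t ≈ 0.00604

a = A_s f_y/(0.85 f'_c b) = 4.520 in.
β₁ = 0.757, so c = a/β₁ = 4.520/0.757 = 5.971 in.
From the linear strain diagram with ε_cu = 0.003: ε_t = 0.003 (d − c)/c = 0.003 × (18 − 5.971)/5.971 = 0.00604.
Since ε_t ≥ 0.005, the section is tension-controlled.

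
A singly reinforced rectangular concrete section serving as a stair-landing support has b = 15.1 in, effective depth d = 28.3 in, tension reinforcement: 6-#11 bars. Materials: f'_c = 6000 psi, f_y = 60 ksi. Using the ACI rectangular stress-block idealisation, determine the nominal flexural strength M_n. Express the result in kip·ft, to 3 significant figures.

A_s = 6 × 1.56 = 9.36 in².
T = A_s f_y = 9.36 × 60 = 561.6 kips.
a = T/(0.85 f'_c b) = 561.6/(0.85 × 6 × 15.1) = 7.293 in.
M_n = T(d − a/2) = 561.6 × (28.3 − 3.6465) = 13845.4 kip·in = 13845.4/12 = 1153.78 kip·ft.

M_n ≈ 1150 kip·ft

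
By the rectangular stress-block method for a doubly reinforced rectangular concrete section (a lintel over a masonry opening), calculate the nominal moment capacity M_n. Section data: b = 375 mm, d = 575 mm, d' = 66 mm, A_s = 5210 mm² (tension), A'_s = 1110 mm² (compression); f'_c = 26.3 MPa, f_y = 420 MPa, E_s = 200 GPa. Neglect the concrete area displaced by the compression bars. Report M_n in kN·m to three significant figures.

M_n ≈ 1050 kN·m

Assume both tension and compression steel yield.
Net tension couple steel: A_s − A'_s = 4100 mm².
a = (A_s − A'_s) f_y / (0.85 f'_c b) = 1722000/(0.85 × 26.3 × 375) = 205.41 mm.
c = a/β₁ = 205.41/0.85 = 241.66 mm; ε'_s = 0.003(c − d')/c = 0.0022 ≥ f_y/E_s = 0.0021, so compression steel does yield.
M_n = (A_s − A'_s) f_y (d − a/2) + A'_s f_y (d − d') = [1722000 × (575 − 102.705) + 466200 × (575 − 66)] × 10⁻⁶ = 813.29 + 237.30 = 1050.59 kN·m.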